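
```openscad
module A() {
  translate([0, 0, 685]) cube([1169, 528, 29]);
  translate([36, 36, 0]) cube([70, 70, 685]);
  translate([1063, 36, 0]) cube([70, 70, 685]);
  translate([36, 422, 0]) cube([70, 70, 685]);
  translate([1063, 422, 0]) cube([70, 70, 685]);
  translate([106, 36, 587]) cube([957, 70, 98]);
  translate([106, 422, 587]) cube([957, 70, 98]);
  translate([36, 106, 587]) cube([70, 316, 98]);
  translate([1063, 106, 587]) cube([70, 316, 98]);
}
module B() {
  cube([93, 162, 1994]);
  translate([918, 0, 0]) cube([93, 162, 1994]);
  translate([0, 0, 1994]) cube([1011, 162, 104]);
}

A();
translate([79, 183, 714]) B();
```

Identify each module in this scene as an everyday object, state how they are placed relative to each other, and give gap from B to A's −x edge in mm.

A is a table. B is a door frame. The door frame is on top of the table, centred. The gap from the door frame to the table's −x edge is 79 mm.

The door frame's min-x is at 79; the table's min-x is 0; gap = 79 mm.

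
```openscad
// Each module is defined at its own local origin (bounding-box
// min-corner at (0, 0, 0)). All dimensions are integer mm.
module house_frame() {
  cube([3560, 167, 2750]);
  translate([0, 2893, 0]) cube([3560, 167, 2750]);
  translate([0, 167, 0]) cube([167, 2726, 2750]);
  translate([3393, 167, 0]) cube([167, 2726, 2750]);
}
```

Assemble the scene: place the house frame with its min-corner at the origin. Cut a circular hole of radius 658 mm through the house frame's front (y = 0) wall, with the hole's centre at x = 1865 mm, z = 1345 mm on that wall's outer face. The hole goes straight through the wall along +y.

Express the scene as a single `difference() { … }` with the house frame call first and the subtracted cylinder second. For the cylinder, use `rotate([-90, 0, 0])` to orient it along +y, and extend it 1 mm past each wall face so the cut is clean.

difference() {
  house_frame();
  translate([1865, -1, 1345]) rotate([-90, 0, 0]) cylinder(h = 169, r = 658);
}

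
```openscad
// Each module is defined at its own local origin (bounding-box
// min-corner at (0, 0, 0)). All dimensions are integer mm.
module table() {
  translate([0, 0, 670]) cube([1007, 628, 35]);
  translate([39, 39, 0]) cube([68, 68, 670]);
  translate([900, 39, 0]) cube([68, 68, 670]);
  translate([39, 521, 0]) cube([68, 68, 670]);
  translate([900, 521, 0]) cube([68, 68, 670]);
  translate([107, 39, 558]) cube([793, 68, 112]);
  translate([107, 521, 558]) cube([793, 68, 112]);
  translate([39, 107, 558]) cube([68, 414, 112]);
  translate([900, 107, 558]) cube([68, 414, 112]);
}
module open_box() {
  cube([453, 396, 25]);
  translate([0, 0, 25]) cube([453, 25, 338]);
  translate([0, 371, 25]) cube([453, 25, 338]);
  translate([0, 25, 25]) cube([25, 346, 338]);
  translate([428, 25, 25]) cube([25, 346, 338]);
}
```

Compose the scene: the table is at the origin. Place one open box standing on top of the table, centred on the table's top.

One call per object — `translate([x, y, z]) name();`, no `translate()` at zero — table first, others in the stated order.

table();
translate([277, 116, 705]) open_box();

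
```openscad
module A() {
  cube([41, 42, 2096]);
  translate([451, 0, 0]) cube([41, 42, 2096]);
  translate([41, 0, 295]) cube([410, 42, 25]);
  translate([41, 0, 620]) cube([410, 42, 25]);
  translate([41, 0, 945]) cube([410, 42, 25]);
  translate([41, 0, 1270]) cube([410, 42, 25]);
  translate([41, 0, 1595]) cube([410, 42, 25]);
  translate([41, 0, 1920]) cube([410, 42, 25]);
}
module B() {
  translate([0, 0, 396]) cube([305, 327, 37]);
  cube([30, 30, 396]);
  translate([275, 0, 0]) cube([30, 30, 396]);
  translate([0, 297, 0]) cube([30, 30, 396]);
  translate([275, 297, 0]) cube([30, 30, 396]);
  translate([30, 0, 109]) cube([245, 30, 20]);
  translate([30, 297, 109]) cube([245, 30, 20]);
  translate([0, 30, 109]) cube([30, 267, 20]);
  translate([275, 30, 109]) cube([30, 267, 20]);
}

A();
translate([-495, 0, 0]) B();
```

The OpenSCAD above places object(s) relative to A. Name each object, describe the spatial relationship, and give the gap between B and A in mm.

The stool's nearest face is 190 mm from the ladder's −x face.

A is a ladder. B is a stool. The stool is on the floor beside the ladder on its −x side. The gap between the stool and the ladder is 190 mm.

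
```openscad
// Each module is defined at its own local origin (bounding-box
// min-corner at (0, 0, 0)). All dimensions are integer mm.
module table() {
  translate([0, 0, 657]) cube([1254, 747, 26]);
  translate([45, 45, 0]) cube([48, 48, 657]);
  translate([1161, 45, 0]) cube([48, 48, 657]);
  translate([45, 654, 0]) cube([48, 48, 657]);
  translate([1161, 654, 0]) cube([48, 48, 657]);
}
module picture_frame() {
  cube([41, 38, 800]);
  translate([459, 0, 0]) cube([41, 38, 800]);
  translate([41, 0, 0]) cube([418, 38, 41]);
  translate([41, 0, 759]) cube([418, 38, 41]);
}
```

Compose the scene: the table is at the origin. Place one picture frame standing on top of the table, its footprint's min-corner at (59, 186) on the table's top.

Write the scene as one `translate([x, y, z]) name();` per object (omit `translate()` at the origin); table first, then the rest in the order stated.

table();
translate([59, 186, 683]) picture_frame();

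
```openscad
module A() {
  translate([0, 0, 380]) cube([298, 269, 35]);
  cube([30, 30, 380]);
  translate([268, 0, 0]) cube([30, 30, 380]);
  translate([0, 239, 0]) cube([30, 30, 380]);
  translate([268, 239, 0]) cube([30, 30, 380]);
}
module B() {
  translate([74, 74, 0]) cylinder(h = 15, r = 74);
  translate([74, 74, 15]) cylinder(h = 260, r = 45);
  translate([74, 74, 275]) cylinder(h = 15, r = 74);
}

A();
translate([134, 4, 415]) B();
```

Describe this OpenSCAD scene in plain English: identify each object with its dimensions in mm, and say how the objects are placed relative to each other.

A is a four-legged stool. The seat is 298×269 mm, 35 mm thick, top at z = 415 mm. It stands on four square legs, each 30×30 mm in cross-section, from z = 0 to the seat underside, each flush with a corner of the seat.

B is a spool: two coaxial disc flanges of radius 74 mm and thickness 15 mm, joined by a core cylinder of radius 45 mm and height 260 mm. The lower flange rests on z = 0 and the three cylinders share a vertical axis.

The spool is on top of the stool.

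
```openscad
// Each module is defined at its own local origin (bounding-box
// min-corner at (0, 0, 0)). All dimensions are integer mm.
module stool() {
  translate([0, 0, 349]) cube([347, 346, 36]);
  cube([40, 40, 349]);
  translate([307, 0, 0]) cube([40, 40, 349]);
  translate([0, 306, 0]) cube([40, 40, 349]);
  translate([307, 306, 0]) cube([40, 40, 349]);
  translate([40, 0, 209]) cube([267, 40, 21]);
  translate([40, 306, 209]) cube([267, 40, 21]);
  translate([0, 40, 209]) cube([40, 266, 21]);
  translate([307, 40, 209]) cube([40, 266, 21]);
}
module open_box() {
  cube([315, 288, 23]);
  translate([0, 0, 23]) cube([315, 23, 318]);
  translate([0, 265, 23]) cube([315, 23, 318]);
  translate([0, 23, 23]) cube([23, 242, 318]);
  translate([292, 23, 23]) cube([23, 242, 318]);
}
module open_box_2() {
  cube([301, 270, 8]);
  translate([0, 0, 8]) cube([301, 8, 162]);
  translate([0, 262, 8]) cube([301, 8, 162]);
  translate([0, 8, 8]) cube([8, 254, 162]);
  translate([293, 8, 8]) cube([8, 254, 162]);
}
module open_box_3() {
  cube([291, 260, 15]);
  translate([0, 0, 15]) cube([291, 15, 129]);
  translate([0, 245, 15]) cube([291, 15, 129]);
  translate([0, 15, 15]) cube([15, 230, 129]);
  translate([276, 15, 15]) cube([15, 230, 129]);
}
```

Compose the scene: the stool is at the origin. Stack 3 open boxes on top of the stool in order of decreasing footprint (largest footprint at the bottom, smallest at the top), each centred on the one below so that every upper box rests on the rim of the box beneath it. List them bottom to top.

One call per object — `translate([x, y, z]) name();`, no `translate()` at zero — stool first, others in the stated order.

stool();
translate([16, 29, 385]) open_box();
translate([23, 38, 726]) open_box_2();
translate([28, 43, 896]) open_box_3();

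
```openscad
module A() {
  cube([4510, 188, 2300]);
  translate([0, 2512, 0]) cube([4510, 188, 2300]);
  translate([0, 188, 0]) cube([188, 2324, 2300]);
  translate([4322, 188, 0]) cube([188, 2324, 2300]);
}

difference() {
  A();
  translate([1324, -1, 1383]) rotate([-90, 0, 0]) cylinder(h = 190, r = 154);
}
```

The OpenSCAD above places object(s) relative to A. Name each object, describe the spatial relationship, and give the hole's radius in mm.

The subtracted cylinder has r = 154 mm.

A is a house frame. The house frame has a circular hole through its front wall. The hole's radius is 154 mm.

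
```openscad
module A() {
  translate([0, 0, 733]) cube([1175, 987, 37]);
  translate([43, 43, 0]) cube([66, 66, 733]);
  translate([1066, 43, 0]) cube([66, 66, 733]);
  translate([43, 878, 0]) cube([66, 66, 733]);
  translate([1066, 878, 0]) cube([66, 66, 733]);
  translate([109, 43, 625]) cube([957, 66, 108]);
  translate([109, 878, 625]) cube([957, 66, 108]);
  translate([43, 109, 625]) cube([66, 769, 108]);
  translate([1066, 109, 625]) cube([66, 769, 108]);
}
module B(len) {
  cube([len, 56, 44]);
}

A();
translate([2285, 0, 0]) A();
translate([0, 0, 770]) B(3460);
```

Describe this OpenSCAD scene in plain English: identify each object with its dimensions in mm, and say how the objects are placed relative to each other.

A is a table: top 1175 mm (x) × 987 mm (y), 37 mm thick, upper face at z = 770 mm, on four 66×66 mm square legs, each inset 43 mm from the nearest pair of top edges, running from z = 0 to the bottom of the top. Four apron rails, 66 mm thick and 108 mm tall, run between adjacent legs with their top edges flush with the underside of the top and their outer faces flush with the legs' outer faces.

B is a rectangular beam 3460 mm long (x), 56 mm deep (y), 44 mm thick (z).

The beam spans the tops of two tables placed 1110 mm apart, resting at z = 770 mm.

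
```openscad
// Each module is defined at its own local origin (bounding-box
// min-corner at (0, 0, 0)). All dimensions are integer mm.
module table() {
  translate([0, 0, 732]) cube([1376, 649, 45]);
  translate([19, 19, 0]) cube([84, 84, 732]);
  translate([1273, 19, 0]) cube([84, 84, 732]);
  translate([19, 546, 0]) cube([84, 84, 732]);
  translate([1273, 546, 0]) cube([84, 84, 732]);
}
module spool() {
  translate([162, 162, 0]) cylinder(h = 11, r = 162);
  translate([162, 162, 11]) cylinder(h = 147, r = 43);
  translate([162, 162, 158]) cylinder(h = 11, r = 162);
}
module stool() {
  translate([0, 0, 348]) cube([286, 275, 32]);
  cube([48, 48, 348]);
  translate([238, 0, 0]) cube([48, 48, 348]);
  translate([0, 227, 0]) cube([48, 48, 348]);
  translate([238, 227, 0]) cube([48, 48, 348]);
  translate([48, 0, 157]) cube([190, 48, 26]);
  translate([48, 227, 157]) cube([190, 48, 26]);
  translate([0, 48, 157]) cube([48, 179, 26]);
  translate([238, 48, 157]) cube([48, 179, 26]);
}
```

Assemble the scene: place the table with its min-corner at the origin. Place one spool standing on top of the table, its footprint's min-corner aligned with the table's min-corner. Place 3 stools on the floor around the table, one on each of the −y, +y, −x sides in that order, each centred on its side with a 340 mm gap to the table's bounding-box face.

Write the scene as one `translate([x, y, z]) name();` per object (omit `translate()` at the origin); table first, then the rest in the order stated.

table();
translate([0, 0, 777]) spool();
translate([545, -615, 0]) stool();
translate([545, 989, 0]) stool();
translate([-626, 187, 0]) stool();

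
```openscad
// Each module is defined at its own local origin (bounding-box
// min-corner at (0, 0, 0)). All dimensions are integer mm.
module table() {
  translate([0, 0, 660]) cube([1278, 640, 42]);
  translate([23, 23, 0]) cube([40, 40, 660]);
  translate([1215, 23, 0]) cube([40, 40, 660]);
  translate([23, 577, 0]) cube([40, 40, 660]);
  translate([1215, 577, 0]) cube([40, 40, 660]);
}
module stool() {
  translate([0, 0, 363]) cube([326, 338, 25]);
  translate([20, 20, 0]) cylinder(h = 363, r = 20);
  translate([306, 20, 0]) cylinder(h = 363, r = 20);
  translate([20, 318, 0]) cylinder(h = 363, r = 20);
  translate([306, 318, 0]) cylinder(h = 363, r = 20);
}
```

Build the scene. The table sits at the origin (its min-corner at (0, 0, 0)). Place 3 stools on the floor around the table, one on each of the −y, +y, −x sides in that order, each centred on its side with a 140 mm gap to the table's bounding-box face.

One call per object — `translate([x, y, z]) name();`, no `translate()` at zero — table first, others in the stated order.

table();
translate([476, -478, 0]) stool();
translate([476, 780, 0]) stool();
translate([-466, 151, 0]) stool();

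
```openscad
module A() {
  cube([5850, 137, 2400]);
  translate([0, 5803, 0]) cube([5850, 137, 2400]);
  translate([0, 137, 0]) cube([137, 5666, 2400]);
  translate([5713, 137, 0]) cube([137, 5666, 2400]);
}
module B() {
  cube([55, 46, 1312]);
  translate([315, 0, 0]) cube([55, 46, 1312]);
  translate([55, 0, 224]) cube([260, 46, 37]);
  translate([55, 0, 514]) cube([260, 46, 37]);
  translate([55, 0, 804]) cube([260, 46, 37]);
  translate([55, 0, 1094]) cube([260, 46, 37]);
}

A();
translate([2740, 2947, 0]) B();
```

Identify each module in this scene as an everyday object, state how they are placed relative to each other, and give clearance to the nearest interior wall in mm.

A is a house frame. B is a ladder. The ladder sits inside the house frame, centred. The clearance to the nearest interior wall is 2603 mm.

Clearances: x = 2603, y = 2810; minimum 2603 mm.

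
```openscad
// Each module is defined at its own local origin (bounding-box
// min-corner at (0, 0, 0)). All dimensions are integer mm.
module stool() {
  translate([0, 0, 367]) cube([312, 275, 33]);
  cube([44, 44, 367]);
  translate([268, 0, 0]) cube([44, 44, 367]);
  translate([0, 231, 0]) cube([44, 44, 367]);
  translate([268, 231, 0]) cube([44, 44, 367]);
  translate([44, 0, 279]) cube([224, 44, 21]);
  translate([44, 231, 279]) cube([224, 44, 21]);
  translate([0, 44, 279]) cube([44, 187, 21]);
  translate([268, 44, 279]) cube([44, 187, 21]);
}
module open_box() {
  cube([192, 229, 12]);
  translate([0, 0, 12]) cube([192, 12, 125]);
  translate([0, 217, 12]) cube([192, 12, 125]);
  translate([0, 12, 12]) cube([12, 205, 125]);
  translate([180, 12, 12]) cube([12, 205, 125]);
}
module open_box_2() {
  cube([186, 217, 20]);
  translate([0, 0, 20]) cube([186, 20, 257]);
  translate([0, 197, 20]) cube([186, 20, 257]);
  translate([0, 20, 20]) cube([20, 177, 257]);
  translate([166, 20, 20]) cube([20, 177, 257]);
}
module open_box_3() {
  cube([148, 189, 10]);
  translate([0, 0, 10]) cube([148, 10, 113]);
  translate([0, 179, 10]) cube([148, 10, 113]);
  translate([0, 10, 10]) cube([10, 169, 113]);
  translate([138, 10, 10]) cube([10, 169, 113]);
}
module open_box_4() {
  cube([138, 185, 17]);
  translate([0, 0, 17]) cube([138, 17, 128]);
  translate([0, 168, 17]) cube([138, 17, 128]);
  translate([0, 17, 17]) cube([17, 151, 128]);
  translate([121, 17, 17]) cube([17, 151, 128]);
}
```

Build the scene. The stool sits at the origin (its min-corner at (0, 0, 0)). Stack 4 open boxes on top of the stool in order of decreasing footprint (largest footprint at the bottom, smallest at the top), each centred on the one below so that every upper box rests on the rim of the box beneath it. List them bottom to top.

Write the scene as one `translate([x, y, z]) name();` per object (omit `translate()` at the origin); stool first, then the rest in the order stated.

stool();
translate([60, 23, 400]) open_box();
translate([63, 29, 537]) open_box_2();
translate([82, 43, 814]) open_box_3();
translate([87, 45, 937]) open_box_4();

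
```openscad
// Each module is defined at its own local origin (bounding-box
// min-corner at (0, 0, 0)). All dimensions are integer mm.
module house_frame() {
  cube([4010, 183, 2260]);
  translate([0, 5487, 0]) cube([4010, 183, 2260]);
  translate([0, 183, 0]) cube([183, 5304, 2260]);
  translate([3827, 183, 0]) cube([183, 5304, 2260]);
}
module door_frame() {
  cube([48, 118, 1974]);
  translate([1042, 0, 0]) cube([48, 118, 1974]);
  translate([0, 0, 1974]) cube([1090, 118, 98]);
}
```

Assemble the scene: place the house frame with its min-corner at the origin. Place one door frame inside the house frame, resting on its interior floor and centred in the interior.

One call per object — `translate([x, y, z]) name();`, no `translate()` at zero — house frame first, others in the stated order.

house_frame();
translate([1460, 2776, 0]) door_frame();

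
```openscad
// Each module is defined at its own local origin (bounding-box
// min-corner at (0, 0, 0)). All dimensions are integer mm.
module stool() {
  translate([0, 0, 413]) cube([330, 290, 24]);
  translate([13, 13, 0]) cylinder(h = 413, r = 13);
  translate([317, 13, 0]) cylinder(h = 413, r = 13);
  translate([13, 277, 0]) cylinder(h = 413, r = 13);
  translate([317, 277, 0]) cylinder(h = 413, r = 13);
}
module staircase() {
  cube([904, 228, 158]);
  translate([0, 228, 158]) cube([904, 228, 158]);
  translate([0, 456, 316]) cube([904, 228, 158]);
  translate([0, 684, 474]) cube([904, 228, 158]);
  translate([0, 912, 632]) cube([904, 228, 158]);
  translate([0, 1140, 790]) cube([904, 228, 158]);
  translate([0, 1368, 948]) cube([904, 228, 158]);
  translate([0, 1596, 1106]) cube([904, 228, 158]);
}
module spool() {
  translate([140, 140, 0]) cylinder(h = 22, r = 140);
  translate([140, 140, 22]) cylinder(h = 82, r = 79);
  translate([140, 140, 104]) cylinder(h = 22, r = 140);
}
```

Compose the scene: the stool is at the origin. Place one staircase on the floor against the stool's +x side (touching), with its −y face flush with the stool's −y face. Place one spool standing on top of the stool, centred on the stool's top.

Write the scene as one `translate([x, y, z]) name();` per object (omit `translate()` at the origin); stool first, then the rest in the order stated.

stool();
translate([330, 0, 0]) staircase();
translate([25, 5, 437]) spool();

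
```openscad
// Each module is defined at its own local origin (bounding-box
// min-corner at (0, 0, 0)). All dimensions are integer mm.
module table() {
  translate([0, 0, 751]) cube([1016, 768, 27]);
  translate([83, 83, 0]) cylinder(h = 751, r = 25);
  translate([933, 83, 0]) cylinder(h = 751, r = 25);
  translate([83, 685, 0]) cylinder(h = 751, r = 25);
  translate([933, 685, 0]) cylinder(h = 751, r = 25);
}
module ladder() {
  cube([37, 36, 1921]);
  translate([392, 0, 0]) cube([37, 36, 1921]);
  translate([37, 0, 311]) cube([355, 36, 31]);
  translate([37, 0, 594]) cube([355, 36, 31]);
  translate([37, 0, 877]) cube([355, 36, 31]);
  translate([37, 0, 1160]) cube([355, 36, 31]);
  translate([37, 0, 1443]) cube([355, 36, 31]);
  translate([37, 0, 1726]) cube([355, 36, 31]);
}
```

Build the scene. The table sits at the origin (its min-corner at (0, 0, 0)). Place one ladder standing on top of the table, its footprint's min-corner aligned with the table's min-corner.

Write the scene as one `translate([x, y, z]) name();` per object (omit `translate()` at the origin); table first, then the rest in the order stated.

table();
translate([0, 0, 778]) ladder();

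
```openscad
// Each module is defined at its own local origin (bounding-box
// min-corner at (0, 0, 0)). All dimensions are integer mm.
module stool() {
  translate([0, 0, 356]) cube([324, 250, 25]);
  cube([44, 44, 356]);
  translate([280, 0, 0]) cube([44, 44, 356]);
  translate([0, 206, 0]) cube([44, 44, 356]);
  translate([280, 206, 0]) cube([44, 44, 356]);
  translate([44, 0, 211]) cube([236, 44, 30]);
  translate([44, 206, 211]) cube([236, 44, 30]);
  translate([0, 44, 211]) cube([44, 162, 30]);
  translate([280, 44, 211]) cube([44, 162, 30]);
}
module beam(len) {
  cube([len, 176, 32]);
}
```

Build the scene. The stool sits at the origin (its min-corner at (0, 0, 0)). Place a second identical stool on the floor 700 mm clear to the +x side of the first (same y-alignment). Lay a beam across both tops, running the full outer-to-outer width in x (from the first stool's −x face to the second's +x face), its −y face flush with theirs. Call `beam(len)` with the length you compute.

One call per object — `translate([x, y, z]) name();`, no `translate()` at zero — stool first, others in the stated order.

stool();
translate([1024, 0, 0]) stool();
translate([0, 0, 381]) beam(1348);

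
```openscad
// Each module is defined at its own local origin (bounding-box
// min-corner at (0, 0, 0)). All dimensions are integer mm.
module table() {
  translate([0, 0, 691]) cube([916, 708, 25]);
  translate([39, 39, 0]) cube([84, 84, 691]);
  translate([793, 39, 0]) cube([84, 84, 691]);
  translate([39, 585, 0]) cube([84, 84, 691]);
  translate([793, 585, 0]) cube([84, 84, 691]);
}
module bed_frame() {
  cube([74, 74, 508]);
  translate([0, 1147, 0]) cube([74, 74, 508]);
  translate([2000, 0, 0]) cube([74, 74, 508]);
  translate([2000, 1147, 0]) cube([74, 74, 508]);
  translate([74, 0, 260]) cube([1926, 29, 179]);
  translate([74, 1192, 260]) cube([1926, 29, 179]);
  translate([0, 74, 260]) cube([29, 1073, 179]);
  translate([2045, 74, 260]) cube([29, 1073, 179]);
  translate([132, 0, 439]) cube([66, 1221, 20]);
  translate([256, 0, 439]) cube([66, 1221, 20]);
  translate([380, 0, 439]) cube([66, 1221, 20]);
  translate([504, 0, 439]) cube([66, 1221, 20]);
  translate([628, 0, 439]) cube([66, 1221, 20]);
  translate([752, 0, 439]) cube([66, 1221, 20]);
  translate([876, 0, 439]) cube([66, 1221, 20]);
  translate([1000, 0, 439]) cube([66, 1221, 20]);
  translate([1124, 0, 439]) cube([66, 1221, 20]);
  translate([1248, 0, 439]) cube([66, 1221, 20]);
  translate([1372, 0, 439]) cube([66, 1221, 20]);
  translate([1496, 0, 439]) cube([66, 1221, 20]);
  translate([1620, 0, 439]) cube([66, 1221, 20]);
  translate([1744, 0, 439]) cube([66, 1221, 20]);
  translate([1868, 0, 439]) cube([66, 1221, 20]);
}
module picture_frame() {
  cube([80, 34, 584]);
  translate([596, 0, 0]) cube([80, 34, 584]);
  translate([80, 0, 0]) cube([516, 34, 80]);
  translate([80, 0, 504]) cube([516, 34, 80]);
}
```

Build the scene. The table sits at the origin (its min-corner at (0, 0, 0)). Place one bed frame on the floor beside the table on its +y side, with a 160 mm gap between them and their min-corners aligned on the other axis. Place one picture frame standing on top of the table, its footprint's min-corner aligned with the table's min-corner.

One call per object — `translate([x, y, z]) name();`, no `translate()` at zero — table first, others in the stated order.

table();
translate([0, 868, 0]) bed_frame();
translate([0, 0, 716]) picture_frame();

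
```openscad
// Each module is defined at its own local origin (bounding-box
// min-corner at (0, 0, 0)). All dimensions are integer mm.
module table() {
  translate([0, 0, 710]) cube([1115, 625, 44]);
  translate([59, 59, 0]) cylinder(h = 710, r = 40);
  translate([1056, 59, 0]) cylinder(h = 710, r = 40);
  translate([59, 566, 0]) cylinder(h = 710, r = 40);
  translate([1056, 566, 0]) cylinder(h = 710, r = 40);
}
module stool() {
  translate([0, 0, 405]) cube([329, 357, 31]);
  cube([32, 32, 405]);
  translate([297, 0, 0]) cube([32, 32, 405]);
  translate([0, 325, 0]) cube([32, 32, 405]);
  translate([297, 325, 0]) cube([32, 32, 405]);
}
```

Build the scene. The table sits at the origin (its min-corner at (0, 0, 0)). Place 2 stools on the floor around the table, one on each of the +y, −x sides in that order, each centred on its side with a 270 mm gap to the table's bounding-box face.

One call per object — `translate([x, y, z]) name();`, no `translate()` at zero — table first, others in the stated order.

table();
translate([393, 895, 0]) stool();
translate([-599, 134, 0]) stool();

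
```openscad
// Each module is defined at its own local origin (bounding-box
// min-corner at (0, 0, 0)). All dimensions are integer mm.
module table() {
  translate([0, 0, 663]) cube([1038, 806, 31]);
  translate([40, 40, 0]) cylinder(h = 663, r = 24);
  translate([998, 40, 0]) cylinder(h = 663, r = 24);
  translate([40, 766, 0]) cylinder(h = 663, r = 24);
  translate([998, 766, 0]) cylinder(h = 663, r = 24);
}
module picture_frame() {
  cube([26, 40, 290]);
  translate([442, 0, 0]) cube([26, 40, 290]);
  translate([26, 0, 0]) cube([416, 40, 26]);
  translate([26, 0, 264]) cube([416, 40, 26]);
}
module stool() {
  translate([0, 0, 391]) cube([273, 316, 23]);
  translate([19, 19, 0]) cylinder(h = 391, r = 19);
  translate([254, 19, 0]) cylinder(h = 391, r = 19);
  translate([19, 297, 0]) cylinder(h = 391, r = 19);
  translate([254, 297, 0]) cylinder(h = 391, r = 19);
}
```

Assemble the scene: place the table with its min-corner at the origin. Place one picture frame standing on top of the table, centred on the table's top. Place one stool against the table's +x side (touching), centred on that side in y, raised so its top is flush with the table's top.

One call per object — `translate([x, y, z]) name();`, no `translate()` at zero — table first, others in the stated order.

table();
translate([285, 383, 694]) picture_frame();
translate([1038, 245, 280]) stool();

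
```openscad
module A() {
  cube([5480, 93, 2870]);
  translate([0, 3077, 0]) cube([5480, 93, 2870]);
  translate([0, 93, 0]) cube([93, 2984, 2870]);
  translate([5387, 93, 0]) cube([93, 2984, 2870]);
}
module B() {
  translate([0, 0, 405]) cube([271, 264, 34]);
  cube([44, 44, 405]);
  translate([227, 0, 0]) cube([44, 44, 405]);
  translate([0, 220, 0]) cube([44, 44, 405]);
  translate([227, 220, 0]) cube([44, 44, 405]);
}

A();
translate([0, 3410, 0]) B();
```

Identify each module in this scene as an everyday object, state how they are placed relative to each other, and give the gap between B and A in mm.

A is a house frame. B is a stool. The stool is on the floor beside the house frame on its +y side. The gap between the stool and the house frame is 240 mm.

The stool's nearest face is 240 mm from the house frame's +y face.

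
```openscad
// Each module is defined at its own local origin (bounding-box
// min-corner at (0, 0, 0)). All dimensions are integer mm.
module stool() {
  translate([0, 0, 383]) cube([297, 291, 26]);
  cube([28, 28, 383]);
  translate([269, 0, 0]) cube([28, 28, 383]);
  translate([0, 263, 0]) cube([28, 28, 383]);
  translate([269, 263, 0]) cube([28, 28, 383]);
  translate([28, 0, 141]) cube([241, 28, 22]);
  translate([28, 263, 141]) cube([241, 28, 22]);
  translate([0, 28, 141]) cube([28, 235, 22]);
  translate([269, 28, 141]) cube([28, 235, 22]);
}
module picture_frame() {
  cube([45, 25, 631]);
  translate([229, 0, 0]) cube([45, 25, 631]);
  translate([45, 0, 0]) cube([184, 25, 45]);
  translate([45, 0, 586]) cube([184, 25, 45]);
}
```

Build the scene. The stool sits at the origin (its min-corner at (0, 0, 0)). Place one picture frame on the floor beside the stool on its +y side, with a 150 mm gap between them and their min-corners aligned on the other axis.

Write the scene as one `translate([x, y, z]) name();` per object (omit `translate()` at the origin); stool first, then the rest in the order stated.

stool();
translate([0, 441, 0]) picture_frame();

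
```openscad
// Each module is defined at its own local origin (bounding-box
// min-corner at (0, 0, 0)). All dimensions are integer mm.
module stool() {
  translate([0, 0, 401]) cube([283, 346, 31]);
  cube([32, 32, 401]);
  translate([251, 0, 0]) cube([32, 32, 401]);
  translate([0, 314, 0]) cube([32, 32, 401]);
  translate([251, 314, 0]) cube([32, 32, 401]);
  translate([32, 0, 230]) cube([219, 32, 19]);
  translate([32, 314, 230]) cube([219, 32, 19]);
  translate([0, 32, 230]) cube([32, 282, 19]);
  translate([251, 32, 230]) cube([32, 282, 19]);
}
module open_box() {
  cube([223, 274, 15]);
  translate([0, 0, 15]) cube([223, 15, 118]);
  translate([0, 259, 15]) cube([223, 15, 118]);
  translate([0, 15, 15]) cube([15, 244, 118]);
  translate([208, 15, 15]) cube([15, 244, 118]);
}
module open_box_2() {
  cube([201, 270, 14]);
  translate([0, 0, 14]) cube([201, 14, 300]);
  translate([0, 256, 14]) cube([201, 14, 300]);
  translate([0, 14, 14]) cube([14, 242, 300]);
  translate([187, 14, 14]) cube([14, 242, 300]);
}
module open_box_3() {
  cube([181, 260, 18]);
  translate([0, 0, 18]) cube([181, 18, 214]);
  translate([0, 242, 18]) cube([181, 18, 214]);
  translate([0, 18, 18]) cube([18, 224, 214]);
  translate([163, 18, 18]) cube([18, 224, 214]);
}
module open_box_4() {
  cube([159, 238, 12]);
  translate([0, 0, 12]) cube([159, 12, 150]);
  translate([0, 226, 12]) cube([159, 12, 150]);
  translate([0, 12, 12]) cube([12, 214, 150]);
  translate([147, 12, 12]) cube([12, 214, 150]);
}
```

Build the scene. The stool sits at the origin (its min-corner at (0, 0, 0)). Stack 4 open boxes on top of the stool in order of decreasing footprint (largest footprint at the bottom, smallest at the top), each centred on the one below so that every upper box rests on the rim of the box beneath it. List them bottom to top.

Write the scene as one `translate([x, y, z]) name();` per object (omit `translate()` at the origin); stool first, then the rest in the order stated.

stool();
translate([30, 36, 432]) open_box();
translate([41, 38, 565]) open_box_2();
translate([51, 43, 879]) open_box_3();
translate([62, 54, 1111]) open_box_4();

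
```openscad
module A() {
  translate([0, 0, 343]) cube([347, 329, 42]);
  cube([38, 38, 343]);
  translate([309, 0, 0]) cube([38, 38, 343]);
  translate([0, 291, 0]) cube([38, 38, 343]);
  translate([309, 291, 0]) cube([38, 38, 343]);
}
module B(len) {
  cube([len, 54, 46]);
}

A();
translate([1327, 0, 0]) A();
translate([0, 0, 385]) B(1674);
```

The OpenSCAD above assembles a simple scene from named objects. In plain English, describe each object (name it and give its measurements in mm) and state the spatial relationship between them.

A is a four-legged stool. The seat is 347×329 mm, 42 mm thick, top at z = 385 mm. It stands on four square legs, each 38×38 mm in cross-section, from z = 0 to the seat underside, each flush with a corner of the seat.

B is a rectangular beam 1674 mm long (x), 54 mm deep (y), 46 mm thick (z).

The beam spans the tops of two stools placed 980 mm apart, resting at z = 385 mm.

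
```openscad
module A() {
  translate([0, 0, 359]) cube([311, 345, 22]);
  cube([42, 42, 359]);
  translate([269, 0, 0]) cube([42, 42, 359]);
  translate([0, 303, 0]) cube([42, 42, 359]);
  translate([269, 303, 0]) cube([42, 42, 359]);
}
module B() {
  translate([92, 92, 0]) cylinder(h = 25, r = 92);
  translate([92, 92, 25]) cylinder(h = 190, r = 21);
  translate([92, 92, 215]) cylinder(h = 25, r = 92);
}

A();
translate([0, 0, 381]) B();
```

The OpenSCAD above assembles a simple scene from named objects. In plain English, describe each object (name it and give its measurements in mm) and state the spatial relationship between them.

A is a simple wooden stool: a rectangular seat 311 mm (x) by 345 mm (y), 22 mm thick, top face at z = 381 mm, on four square legs, each 42×42 mm in cross-section. The legs rest on z = 0, each flush with a corner of the seat.

B is a spool: two coaxial disc flanges of radius 92 mm and thickness 25 mm, joined by a core cylinder of radius 21 mm and height 190 mm. The lower flange rests on z = 0 and the three cylinders share a vertical axis.

The spool is on top of the stool.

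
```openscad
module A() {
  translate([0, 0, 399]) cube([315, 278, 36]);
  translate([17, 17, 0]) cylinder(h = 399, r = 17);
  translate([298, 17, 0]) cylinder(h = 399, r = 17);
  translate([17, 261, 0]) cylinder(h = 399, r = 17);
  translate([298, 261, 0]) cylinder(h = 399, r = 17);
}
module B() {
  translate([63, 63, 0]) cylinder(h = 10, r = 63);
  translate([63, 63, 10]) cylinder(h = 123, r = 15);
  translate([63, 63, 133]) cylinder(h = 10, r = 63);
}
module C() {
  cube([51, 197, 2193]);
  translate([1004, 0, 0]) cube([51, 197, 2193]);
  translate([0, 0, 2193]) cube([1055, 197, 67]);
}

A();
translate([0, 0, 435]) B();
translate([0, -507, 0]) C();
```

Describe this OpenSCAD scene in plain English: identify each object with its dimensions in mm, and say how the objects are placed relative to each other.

A is a simple wooden stool: a rectangular seat 315 mm (x) by 278 mm (y), 36 mm thick, top face at z = 435 mm, on four round legs, each 34 mm in diameter. The legs rest on z = 0, each leg's axis is inset half a diameter from the nearest pair of seat edges (so the leg's bounding box is flush with the corner).

B is a spool: two coaxial disc flanges of radius 63 mm and thickness 10 mm, joined by a core cylinder of radius 15 mm and height 123 mm. The lower flange rests on z = 0 and the three cylinders share a vertical axis.

C is a door frame. The clear opening is 953 mm wide and 2193 mm high. Two 51 mm wide jambs, 197 mm deep, stand either side of the opening from the floor to the top of the opening. A 67 mm thick head sits across the top of both jambs, spanning the full outside width of the frame.

The spool is on top of the stool. The door frame is on the floor beside the stool on its −y side.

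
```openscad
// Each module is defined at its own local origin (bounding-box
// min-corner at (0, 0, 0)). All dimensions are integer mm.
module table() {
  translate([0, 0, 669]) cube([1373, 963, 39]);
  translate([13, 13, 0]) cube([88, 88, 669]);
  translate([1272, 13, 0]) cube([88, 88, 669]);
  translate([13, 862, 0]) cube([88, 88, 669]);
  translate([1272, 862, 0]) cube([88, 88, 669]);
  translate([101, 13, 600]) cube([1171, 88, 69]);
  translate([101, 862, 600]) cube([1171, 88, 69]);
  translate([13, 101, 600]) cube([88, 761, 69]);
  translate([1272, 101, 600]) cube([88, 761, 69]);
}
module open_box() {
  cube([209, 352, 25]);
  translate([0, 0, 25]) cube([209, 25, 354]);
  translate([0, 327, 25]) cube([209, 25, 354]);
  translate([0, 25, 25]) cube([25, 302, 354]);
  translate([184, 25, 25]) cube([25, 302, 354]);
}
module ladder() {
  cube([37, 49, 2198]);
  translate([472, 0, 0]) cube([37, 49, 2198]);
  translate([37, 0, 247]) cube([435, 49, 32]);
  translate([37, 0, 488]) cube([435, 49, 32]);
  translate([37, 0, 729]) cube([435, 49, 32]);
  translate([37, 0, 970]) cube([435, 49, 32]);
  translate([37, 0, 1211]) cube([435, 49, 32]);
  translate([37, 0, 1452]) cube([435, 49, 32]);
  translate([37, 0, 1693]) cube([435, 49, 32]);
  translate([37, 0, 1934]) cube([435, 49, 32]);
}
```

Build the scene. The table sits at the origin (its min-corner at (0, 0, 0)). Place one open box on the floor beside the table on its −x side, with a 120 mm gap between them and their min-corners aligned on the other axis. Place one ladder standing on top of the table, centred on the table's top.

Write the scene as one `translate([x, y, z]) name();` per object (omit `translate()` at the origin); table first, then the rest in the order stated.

table();
translate([-329, 0, 0]) open_box();
translate([432, 457, 708]) ladder();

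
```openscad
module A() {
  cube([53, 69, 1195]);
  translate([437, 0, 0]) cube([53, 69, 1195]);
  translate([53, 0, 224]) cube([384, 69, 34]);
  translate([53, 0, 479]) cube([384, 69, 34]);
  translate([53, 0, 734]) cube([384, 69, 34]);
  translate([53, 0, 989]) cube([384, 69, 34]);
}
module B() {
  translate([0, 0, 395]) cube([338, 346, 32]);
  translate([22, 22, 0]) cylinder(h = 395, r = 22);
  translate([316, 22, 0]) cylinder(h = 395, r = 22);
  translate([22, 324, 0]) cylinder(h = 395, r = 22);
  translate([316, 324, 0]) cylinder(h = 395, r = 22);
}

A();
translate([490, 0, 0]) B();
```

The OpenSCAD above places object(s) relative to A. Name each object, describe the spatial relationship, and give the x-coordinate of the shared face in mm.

A is a ladder. B is a stool. The stool is against the ladder's +x side, with their −y faces flush. The x-coordinate of the shared face is 490 mm.

The ladder's +x face and the stool's −x face are both at x = 490 mm.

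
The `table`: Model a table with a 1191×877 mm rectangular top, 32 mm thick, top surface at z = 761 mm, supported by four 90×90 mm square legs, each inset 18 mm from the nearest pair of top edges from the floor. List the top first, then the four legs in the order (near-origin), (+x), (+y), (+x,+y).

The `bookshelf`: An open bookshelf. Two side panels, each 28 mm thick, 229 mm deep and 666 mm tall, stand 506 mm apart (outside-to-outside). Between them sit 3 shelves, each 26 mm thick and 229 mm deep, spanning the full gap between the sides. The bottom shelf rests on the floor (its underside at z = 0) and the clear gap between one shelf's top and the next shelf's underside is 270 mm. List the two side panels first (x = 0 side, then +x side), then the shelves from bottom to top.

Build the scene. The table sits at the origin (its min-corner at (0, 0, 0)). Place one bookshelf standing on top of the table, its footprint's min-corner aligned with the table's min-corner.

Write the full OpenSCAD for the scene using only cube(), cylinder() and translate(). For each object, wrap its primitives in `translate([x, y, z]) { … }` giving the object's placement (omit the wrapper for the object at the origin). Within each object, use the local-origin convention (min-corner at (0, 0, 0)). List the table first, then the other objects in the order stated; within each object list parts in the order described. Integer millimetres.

translate([0, 0, 729]) cube([1191, 877, 32]);
translate([18, 18, 0]) cube([90, 90, 729]);
translate([1083, 18, 0]) cube([90, 90, 729]);
translate([18, 769, 0]) cube([90, 90, 729]);
translate([1083, 769, 0]) cube([90, 90, 729]);
translate([0, 0, 761]) {
  cube([28, 229, 666]);
  translate([478, 0, 0]) cube([28, 229, 666]);
  translate([28, 0, 0]) cube([450, 229, 26]);
  translate([28, 0, 296]) cube([450, 229, 26]);
  translate([28, 0, 592]) cube([450, 229, 26]);
}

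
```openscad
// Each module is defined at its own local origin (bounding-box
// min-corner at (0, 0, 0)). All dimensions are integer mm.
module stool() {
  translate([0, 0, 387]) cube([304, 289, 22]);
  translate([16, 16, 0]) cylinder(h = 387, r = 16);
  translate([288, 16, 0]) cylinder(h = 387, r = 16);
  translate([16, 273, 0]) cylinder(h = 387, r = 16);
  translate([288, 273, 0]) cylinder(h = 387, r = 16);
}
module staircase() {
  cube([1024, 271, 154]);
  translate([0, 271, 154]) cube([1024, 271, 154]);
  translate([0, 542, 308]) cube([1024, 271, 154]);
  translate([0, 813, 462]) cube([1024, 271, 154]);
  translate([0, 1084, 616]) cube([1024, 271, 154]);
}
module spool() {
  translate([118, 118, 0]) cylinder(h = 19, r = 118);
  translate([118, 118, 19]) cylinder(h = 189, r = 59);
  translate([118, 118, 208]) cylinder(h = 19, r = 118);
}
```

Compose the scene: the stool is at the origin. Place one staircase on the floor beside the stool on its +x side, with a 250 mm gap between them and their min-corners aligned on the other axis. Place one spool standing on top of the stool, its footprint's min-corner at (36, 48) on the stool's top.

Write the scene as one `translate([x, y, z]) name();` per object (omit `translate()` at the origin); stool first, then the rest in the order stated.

stool();
translate([554, 0, 0]) staircase();
translate([36, 48, 409]) spool();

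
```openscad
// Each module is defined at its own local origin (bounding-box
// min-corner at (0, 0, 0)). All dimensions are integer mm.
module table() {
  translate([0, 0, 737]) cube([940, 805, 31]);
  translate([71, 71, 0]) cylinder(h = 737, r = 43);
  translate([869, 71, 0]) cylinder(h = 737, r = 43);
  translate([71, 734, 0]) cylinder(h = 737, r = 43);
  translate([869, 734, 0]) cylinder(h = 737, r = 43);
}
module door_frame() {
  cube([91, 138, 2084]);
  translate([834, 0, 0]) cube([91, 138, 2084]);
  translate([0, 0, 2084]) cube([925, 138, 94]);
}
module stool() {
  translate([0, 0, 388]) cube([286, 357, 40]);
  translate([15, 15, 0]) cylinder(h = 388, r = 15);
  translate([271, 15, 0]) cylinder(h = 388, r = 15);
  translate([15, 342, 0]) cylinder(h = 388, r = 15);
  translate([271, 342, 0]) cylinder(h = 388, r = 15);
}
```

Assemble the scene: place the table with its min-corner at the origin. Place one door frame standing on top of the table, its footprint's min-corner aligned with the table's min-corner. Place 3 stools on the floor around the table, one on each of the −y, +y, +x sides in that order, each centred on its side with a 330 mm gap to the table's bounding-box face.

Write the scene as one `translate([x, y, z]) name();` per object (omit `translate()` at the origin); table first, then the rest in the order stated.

table();
translate([0, 0, 768]) door_frame();
translate([327, -687, 0]) stool();
translate([327, 1135, 0]) stool();
translate([1270, 224, 0]) stool();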